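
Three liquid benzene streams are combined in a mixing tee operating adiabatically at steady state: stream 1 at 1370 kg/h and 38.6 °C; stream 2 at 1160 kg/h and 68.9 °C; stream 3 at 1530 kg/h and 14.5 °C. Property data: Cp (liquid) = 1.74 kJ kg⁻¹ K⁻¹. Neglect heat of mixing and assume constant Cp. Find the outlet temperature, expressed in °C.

Energy balance with Q = 0: Σ ṁᵢCp,ᵢ(T_out − Tᵢ) = 0
T_out = Σ ṁᵢCp,ᵢTᵢ / Σ ṁᵢCp,ᵢ
      = 269680 / 7064.4 = 38.175 °C

T_out = 38.2 °C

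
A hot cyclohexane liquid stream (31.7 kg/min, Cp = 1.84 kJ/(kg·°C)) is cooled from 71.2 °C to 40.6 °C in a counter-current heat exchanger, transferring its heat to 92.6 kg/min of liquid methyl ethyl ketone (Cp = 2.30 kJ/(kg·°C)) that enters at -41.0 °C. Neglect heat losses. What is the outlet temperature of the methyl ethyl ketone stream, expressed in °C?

T_c,out = -32.6 °C

Heat released by hot stream: Q = 31.7 × 1.84 × (71.2 − 40.6) = 1784.8 kJ/min
Energy balance on cold side (adiabatic exchanger): Q = ṁ_c·Cp_c·(T_c,out − T_c,in)
T_c,out = -41.0 + 1784.8/(92.6 × 2.30) = -32.62 °C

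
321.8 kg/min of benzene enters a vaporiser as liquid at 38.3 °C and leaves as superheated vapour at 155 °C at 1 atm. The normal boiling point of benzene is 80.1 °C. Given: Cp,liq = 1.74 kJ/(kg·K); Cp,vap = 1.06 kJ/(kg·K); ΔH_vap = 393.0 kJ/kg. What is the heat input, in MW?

Q = 2.92 MW

liquid 38.3→80.1 °C: 72.732 kJ/kg
vaporisation at 80.1 °C: 393 kJ/kg
vapour 80.1→155 °C: 79.394 kJ/kg
Δh = 72.732 + 393 + 79.394 = 545.13 kJ/kg
Q = ṁ·Δh = 321.8 kg/min × 545.13 kJ/kg = 175420 kJ/min
|Q| = 2923.7 kW = 2.9237 MW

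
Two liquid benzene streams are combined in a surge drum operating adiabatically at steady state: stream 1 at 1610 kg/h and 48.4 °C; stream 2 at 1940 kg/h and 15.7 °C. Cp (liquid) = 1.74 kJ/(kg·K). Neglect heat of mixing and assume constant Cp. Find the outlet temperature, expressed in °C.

T_out = 30.5 °C

Energy balance with Q = 0: Σ ṁᵢCp,ᵢ(T_out − Tᵢ) = 0
Σ ṁᵢCp,ᵢTᵢ = 1610×1.74×48.4 + 1940×1.74×15.7 = 188580
Σ ṁᵢCp,ᵢ = 1610×1.74 + 1940×1.74 = 6177
T_out = 188580 / 6177 = 30.53 °C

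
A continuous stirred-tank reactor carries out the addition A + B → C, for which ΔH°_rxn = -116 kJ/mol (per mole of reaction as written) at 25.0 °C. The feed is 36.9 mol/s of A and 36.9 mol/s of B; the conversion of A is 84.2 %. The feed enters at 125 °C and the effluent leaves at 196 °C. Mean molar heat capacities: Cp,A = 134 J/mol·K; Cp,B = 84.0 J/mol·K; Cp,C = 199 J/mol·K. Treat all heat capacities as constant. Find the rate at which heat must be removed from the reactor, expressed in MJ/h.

Q_out = 11300 MJ/h

Extent of reaction ξ = 0.842 × 36.9 = 31.07 mol/s
Reaction term: ξ·ΔH°_rxn = 31.07 × -116 = -3604.1 kJ/s
Sensible, feed 125→25 °C: -804.42 kJ/s
Outlet flows (mol/s): A 5.8302, B 5.8302, C 31.07
Sensible, products 25→196 °C: 1274.6 kJ/s
Q = ΔH = -3133.9 kJ/s = -3133.9 kW
Heat removed = 11282 MJ/h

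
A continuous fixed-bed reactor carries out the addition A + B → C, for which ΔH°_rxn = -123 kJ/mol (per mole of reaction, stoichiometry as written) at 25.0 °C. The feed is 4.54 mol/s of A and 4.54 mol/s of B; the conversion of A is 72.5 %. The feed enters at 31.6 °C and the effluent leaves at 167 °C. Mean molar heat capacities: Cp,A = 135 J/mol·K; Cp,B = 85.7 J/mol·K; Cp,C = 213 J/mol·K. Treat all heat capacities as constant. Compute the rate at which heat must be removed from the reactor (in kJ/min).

Extent of reaction ξ = 0.725 × 4.54 = 3.2915 mol/s
Reaction term: ξ·ΔH°_rxn = 3.2915 × -123 = -404.85 kJ/s
Sensible, feed 31.6→25 °C: -6.6131 kJ/s
Outlet flows (mol/s): A 1.2485, B 1.2485, C 3.2915
Sensible, products 25→167 °C: 138.68 kJ/s
Q = ΔH = -272.79 kJ/s = -272.79 kW
Heat removed = 16367 kJ/min

Q_out = 16400 kJ/min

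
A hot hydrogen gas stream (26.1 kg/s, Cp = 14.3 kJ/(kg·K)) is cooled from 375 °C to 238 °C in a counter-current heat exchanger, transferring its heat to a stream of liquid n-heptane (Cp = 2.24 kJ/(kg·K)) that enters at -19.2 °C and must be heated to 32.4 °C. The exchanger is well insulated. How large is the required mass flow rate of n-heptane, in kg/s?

Heat released by hot stream: Q = 26.1 × 14.3 × (375 − 238) = 51133 kJ/s
Energy balance on cold side (adiabatic exchanger): Q = ṁ_c·Cp_c·(T_c,out − T_c,in)
ṁ_c = 51133 / [2.24 × (32.4 − -19.2)] = 442.38 kg/s

ṁ_c = 442 kg/s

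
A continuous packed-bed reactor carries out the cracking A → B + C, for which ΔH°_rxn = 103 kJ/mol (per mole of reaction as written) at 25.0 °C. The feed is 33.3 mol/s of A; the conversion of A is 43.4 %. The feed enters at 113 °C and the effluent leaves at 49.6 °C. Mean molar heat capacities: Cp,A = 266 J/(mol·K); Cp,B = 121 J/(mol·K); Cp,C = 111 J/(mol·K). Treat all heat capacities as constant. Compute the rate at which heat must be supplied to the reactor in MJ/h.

Extent of reaction ξ = 0.434 × 33.3 = 14.452 mol/s
Reaction term: ξ·ΔH°_rxn = 14.452 × 103 = 1488.6 kJ/s
Sensible, feed 113→25 °C: -779.49 kJ/s
Outlet flows (mol/s): A 18.848, B 14.452, C 14.452
Sensible, products 25→49.6 °C: 205.81 kJ/s
Q = ΔH = 914.9 kJ/s = 914.9 kW
Heat supplied = 3293.7 MJ/h

Q_in = 3290 MJ/h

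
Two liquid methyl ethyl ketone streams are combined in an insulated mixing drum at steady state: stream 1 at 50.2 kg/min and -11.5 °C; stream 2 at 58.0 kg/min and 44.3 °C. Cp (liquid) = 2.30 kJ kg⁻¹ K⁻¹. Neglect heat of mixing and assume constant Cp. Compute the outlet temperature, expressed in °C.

Adiabatic, steady state ⇒ Σ ṁᵢCp,ᵢ(T_out − Tᵢ) = 0
T_out = Σ ṁᵢCp,ᵢTᵢ / Σ ṁᵢCp,ᵢ
      = 4581.8 / 248.86 = 18.411 °C

T_out = 18.4 °C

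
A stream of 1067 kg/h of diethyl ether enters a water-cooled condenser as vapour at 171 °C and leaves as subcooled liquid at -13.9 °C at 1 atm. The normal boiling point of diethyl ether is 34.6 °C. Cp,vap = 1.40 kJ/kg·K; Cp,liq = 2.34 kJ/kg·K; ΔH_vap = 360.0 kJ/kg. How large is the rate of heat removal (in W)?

Q_c = 197000 W

vapour 171→34.6 °C: -190.96 kJ/kg
condensation at 34.6 °C: -360 kJ/kg
liquid 34.6→-13.9 °C: -113.49 kJ/kg
Δh = -190.96 + -360 + -113.49 = -664.45 kJ/kg
Q = ṁ·Δh = 1067 kg/h × -664.45 kJ/kg = -708970 kJ/h
|Q| = 196.94 kW = 196940 W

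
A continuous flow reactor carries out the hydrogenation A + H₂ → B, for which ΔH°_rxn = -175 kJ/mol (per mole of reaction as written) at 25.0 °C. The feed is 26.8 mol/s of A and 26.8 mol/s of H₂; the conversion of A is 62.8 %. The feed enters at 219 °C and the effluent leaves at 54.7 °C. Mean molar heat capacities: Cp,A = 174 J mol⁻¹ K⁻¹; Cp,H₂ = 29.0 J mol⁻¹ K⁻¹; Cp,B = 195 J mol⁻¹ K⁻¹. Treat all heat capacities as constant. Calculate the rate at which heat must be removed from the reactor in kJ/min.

Extent of reaction ξ = 0.628 × 26.8 = 16.83 mol/s
Reaction term: ξ·ΔH°_rxn = 16.83 × -175 = -2945.3 kJ/s
Sensible, feed 219→25 °C: -1055.4 kJ/s
Outlet flows (mol/s): A 9.9696, H₂ 9.9696, B 16.83
Sensible, products 25→54.7 °C: 157.58 kJ/s
Q = ΔH = -3843.2 kJ/s = -3843.2 kW
Heat removed = 230590 kJ/min

Q_out = 231000 kJ/min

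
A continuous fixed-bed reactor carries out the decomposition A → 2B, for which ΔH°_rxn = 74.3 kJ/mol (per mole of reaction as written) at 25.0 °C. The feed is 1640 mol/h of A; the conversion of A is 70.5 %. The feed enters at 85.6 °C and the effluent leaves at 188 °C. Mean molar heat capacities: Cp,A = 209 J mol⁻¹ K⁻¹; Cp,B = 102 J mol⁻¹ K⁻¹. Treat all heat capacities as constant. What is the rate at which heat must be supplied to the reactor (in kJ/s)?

Extent of reaction ξ = 0.705 × 1640 = 1156.2 mol/h
Reaction term: ξ·ΔH°_rxn = 1156.2 × 74.3 = 85906 kJ/h
Sensible, feed 85.6→25 °C: -20771 kJ/h
Outlet flows (mol/h): A 483.8, B 2312.4
Sensible, products 25→188 °C: 54928 kJ/h
Q = ΔH = 120060 kJ/h = 33.351 kW
Heat supplied = 33.351 kJ/s

Q_in = 33.4 kJ/s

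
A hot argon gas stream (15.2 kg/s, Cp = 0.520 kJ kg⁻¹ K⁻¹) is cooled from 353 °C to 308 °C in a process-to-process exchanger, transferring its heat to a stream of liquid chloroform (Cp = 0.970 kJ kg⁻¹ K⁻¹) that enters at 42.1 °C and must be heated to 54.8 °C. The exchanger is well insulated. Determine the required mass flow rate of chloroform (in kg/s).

Heat released by hot stream: Q = 15.2 × 0.520 × (353 − 308) = 355.68 kJ/s
Energy balance on cold side (adiabatic exchanger): Q = ṁ_c·Cp_c·(T_c,out − T_c,in)
ṁ_c = 355.68 / [0.970 × (54.8 − 42.1)] = 28.872 kg/s

ṁ_c = 28.9 kg/s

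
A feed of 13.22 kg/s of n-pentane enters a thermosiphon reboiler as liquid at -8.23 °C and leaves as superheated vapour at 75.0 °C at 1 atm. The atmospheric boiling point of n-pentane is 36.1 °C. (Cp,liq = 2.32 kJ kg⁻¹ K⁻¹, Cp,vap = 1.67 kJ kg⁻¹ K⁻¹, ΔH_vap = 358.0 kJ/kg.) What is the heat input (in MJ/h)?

Q = 25000 MJ/h

liquid -8.23→36.1 °C: 102.85 kJ/kg
vaporisation at 36.1 °C: 358 kJ/kg
vapour 36.1→75.0 °C: 64.963 kJ/kg
Δh = 102.85 + 358 + 64.963 = 525.81 kJ/kg
Q = ṁ·Δh = 13.22 kg/s × 525.81 kJ/kg = 6951.2 kJ/s
|Q| = 6951.2 kW = 25024 MJ/h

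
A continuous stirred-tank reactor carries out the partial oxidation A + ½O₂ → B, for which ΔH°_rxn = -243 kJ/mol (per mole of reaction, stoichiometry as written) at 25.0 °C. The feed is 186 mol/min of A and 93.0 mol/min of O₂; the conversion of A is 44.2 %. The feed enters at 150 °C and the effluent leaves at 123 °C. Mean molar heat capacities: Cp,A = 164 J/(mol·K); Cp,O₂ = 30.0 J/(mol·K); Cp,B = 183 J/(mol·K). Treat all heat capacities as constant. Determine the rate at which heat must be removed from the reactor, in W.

Extent of reaction ξ = 0.442 × 186 = 82.212 mol/min
Reaction term: ξ·ΔH°_rxn = 82.212 × -243 = -19978 kJ/min
Sensible, feed 150→25 °C: -4161.8 kJ/min
Outlet flows (mol/min): A 103.79, O₂ 51.894, B 82.212
Sensible, products 25→123 °C: 3295 kJ/min
Q = ΔH = -20844 kJ/min = -347.4 kW
Heat removed = 347400 W

Q_out = 347000 W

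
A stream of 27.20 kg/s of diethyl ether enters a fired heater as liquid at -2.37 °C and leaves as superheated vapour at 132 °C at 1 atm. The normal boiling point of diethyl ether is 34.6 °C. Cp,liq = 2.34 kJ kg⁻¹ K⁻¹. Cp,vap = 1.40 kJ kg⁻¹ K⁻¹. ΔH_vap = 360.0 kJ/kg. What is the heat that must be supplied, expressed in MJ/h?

liquid -2.37→34.6 °C: 86.51 kJ/kg
vaporisation at 34.6 °C: 360 kJ/kg
vapour 34.6→132 °C: 136.36 kJ/kg
Δh = 86.51 + 360 + 136.36 = 582.87 kJ/kg
Q = ṁ·Δh = 27.20 kg/s × 582.87 kJ/kg = 15854 kJ/s
|Q| = 15854 kW = 57075 MJ/h

Q = 57100 MJ/h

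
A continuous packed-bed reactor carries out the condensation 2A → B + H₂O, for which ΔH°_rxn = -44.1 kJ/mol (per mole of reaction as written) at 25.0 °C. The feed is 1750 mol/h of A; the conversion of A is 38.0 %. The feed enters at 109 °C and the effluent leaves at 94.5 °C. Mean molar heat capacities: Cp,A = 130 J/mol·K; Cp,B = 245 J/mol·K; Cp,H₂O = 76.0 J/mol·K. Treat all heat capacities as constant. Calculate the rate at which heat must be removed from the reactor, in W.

Extent of reaction ξ = 0.380 × 1750 / 2 = 332.5 mol/h
Reaction term: ξ·ΔH°_rxn = 332.5 × -44.1 = -14663 kJ/h
Sensible, feed 109→25 °C: -19110 kJ/h
Outlet flows (mol/h): A 1085, B 332.5, H₂O 332.5
Sensible, products 25→94.5 °C: 17221 kJ/h
Q = ΔH = -16552 kJ/h = -4.5979 kW
Heat removed = 4597.9 W

Q_out = 4600 W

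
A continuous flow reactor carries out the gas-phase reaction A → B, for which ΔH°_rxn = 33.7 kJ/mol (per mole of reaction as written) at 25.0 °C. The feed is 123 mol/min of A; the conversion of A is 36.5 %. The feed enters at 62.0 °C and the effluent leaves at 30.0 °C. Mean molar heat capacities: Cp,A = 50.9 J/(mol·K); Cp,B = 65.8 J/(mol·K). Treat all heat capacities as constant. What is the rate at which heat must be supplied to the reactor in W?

Extent of reaction ξ = 0.365 × 123 = 44.895 mol/min
Reaction term: ξ·ΔH°_rxn = 44.895 × 33.7 = 1513 kJ/min
Sensible, feed 62.0→25 °C: -231.65 kJ/min
Outlet flows (mol/min): A 78.105, B 44.895
Sensible, products 25→30.0 °C: 34.648 kJ/min
Q = ΔH = 1316 kJ/min = 21.933 kW
Heat supplied = 21933 W

Q_in = 21900 W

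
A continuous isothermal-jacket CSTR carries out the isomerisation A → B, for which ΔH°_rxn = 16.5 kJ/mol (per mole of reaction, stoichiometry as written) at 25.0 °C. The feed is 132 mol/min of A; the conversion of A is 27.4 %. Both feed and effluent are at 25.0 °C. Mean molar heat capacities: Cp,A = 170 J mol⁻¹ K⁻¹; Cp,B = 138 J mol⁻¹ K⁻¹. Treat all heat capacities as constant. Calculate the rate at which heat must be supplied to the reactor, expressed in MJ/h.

Q_in = 35.8 MJ/h

Extent of reaction ξ = 0.274 × 132 = 36.168 mol/min
Reaction term: ξ·ΔH°_rxn = 36.168 × 16.5 = 596.77 kJ/min
Q = ΔH = 596.77 kJ/min = 9.9462 kW
Heat supplied = 35.806 MJ/h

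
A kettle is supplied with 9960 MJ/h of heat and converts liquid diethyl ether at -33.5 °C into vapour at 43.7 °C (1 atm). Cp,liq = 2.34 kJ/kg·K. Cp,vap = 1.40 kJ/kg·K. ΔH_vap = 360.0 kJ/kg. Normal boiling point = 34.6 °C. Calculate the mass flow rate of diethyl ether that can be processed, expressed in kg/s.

ṁ = 5.20 kg/s

Δh = 2.34×(34.6−-33.5) + 360.0 + 1.40×(43.7−34.6) = 532.09 kJ/kg
Q = 9960 MJ/h = 2766.7 kJ/s = 2766.7 kJ/s
ṁ = Q/Δh = 2766.7 / 532.09 = 5.1996 kg/s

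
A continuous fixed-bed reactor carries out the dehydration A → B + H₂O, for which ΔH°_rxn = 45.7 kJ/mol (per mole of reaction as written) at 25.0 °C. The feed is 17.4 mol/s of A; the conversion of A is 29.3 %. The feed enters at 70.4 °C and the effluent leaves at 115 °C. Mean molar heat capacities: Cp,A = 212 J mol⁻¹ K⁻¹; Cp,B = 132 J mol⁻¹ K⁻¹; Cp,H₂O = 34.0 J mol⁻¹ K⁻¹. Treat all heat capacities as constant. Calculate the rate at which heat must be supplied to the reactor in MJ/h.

Extent of reaction ξ = 0.293 × 17.4 = 5.0982 mol/s
Reaction term: ξ·ΔH°_rxn = 5.0982 × 45.7 = 232.99 kJ/s
Sensible, feed 70.4→25 °C: -167.47 kJ/s
Outlet flows (mol/s): A 12.302, B 5.0982, H₂O 5.0982
Sensible, products 25→115 °C: 310.89 kJ/s
Q = ΔH = 376.4 kJ/s = 376.4 kW
Heat supplied = 1355 MJ/h

Q_in = 1360 MJ/h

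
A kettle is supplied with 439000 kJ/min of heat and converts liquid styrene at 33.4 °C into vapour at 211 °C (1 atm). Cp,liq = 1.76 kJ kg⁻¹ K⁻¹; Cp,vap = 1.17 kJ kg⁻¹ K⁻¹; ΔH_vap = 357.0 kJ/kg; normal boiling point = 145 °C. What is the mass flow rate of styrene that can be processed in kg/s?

Δh = 1.76×(145−33.4) + 357.0 + 1.17×(211−145) = 630.64 kJ/kg
Q = 439000 kJ/min = 7316.7 kJ/s = 7316.7 kJ/s
ṁ = Q/Δh = 7316.7 / 630.64 = 11.602 kg/s

ṁ = 11.6 kg/s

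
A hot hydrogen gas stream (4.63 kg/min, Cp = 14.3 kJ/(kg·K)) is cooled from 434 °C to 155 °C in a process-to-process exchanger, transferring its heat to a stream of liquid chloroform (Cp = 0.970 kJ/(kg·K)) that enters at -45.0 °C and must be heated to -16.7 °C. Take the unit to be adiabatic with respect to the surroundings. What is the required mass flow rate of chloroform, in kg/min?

Heat released by hot stream: Q = 4.63 × 14.3 × (434 − 155) = 18472 kJ/min
Energy balance on cold side (adiabatic exchanger): Q = ṁ_c·Cp_c·(T_c,out − T_c,in)
ṁ_c = 18472 / [0.970 × (-16.7 − -45.0)] = 672.92 kg/min

ṁ_c = 673 kg/min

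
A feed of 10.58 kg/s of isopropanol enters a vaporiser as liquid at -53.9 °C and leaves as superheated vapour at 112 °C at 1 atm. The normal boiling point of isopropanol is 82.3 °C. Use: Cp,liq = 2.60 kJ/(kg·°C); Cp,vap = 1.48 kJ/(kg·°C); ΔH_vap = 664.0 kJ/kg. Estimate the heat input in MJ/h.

Q = 40500 MJ/h

liquid -53.9→82.3 °C: 354.12 kJ/kg
vaporisation at 82.3 °C: 664 kJ/kg
vapour 82.3→112 °C: 43.956 kJ/kg
Δh = 354.12 + 664 + 43.956 = 1062.1 kJ/kg
Q = ṁ·Δh = 10.58 kg/s × 1062.1 kJ/kg = 11237 kJ/s
|Q| = 11237 kW = 40452 MJ/h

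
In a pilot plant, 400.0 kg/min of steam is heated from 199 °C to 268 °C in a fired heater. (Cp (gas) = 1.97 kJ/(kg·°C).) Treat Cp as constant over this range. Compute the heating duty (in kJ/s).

Q = 906 kJ/s

Q = ṁ·Cp·ΔT = 400.0 × 1.97 × (268 − 199) = 54372 kJ/min
Converting: 54372 / 60 s = 906.2 kW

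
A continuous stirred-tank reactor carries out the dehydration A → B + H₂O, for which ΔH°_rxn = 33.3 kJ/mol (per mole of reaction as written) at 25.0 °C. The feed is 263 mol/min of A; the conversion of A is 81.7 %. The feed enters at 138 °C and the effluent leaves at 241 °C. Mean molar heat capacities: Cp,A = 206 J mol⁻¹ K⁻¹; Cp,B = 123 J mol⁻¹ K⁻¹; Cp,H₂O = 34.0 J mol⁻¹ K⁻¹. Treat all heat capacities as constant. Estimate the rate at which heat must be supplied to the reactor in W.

Extent of reaction ξ = 0.817 × 263 = 214.87 mol/min
Reaction term: ξ·ΔH°_rxn = 214.87 × 33.3 = 7155.2 kJ/min
Sensible, feed 138→25 °C: -6122.1 kJ/min
Outlet flows (mol/min): A 48.129, B 214.87, H₂O 214.87
Sensible, products 25→241 °C: 9428.3 kJ/min
Q = ΔH = 10461 kJ/min = 174.36 kW
Heat supplied = 174360 W

Q_in = 174000 W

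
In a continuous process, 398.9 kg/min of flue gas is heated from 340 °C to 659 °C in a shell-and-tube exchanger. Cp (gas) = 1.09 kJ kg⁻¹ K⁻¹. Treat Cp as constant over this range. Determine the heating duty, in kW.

Q = 2310 kW

Q = ṁ·Cp·ΔT = 398.9 × 1.09 × (659 − 340) = 138700 kJ/min
Converting: 138700 / 60 s = 2311.7 kW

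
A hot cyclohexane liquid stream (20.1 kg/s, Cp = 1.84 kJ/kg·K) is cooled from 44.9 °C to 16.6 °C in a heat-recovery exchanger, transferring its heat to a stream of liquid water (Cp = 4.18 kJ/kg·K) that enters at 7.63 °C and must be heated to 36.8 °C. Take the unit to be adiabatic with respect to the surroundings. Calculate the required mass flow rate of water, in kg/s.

ṁ_c = 8.58 kg/s

Heat released by hot stream: Q = 20.1 × 1.84 × (44.9 − 16.6) = 1046.6 kJ/s
Energy balance on cold side (adiabatic exchanger): Q = ṁ_c·Cp_c·(T_c,out − T_c,in)
ṁ_c = 1046.6 / [4.18 × (36.8 − 7.63)] = 8.584 kg/s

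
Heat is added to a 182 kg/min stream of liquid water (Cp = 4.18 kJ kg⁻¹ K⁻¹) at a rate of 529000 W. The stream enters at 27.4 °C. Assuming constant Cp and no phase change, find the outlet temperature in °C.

Q = 529000 W = 31740 kJ/min
ΔT = Q/(ṁ·Cp) = 31740/(182×4.18) = 41.721 K
T_out = 27.4 + 41.721 = 69.121 °C

T_out = 69.1 °C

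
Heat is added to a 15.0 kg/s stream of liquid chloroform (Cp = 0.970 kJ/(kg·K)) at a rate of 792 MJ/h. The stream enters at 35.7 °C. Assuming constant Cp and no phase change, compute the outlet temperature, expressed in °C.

T_out = 50.8 °C

Q = 792 MJ/h = 220 kJ/s
ΔT = Q/(ṁ·Cp) = 220/(15.0×0.970) = 15.12 K
T_out = 35.7 + 15.12 = 50.82 °C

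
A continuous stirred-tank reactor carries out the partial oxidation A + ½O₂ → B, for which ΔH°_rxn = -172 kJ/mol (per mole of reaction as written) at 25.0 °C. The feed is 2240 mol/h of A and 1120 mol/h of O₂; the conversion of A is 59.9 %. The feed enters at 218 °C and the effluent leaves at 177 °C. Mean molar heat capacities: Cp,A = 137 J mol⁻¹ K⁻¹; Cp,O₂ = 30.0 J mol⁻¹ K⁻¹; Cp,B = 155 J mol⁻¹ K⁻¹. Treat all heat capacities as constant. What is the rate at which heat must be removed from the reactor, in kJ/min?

Extent of reaction ξ = 0.599 × 2240 = 1341.8 mol/h
Reaction term: ξ·ΔH°_rxn = 1341.8 × -172 = -230780 kJ/h
Sensible, feed 218→25 °C: -65713 kJ/h
Outlet flows (mol/h): A 898.24, O₂ 449.12, B 1341.8
Sensible, products 25→177 °C: 52365 kJ/h
Q = ΔH = -244130 kJ/h = -67.814 kW
Heat removed = 4068.8 kJ/min

Q_out = 4070 kJ/min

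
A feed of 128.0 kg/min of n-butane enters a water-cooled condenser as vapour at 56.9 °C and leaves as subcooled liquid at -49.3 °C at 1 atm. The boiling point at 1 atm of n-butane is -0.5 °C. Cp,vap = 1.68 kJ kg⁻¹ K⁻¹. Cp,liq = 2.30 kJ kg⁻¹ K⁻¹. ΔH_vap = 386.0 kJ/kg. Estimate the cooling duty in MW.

vapour 56.9→-0.5 °C: -96.432 kJ/kg
condensation at -0.5 °C: -386 kJ/kg
liquid -0.5→-49.3 °C: -112.24 kJ/kg
Δh = -96.432 + -386 + -112.24 = -594.67 kJ/kg
Q = ṁ·Δh = 128.0 kg/min × -594.67 kJ/kg = -76118 kJ/min
|Q| = 1268.6 kW = 1.2686 MW

Q_c = 1.27 MW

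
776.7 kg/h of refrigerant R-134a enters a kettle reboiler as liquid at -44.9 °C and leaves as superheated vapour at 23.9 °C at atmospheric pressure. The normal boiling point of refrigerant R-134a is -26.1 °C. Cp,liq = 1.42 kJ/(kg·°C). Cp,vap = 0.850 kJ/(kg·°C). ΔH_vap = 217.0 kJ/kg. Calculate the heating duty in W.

Q = 61700 W

liquid -44.9→-26.1 °C: 26.696 kJ/kg
vaporisation at -26.1 °C: 217 kJ/kg
vapour -26.1→23.9 °C: 42.5 kJ/kg
Δh = 26.696 + 217 + 42.5 = 286.2 kJ/kg
Q = ṁ·Δh = 776.7 kg/h × 286.2 kJ/kg = 222290 kJ/h
|Q| = 61.747 kW = 61747 W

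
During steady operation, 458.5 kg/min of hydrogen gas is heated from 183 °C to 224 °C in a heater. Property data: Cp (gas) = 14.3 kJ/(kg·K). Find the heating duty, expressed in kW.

Q = 4480 kW

Q = ṁ·Cp·ΔT = 458.5 × 14.3 × (224 − 183) = 268820 kJ/min
Converting: 268820 / 60 s = 4480.3 kW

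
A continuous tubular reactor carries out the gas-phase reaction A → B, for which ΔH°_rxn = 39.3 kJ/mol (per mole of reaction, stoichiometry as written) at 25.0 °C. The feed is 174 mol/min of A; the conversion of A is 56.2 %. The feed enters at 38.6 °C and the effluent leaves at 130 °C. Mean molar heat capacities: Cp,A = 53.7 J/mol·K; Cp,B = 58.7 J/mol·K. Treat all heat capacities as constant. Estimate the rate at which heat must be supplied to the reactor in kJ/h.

Extent of reaction ξ = 0.562 × 174 = 97.788 mol/min
Reaction term: ξ·ΔH°_rxn = 97.788 × 39.3 = 3843.1 kJ/min
Sensible, feed 38.6→25 °C: -127.08 kJ/min
Outlet flows (mol/min): A 76.212, B 97.788
Sensible, products 25→130 °C: 1032.4 kJ/min
Q = ΔH = 4748.4 kJ/min = 79.141 kW
Heat supplied = 284910 kJ/h

Q_in = 285000 kJ/h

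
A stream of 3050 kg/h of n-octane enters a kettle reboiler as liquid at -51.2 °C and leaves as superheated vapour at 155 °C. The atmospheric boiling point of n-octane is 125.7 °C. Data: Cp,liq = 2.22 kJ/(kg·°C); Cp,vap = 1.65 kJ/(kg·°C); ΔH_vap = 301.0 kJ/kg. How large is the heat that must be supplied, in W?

Q = 629000 W

liquid -51.2→125.7 °C: 392.72 kJ/kg
vaporisation at 125.7 °C: 301 kJ/kg
vapour 125.7→155 °C: 48.345 kJ/kg
Δh = 392.72 + 301 + 48.345 = 742.06 kJ/kg
Q = ṁ·Δh = 3050 kg/h × 742.06 kJ/kg = 2.2633e+06 kJ/h
|Q| = 628.69 kW = 628690 W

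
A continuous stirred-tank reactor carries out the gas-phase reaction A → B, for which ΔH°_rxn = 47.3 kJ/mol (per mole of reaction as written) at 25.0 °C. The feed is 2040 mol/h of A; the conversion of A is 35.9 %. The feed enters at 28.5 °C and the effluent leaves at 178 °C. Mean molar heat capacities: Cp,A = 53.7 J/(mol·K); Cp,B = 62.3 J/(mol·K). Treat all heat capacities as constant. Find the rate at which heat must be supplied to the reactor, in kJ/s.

Extent of reaction ξ = 0.359 × 2040 = 732.36 mol/h
Reaction term: ξ·ΔH°_rxn = 732.36 × 47.3 = 34641 kJ/h
Sensible, feed 28.5→25 °C: -383.42 kJ/h
Outlet flows (mol/h): A 1307.6, B 732.36
Sensible, products 25→178 °C: 17724 kJ/h
Q = ΔH = 51982 kJ/h = 14.439 kW
Heat supplied = 14.439 kJ/s

Q_in = 14.4 kJ/s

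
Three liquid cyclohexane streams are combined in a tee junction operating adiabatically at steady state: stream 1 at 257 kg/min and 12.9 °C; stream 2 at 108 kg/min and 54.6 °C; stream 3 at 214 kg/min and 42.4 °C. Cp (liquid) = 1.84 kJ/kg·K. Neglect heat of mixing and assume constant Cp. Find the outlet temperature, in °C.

T_out = 31.6 °C

No heat crosses the boundary, so H_out = H_in.
T_out = Σ ṁᵢCp,ᵢTᵢ / Σ ṁᵢCp,ᵢ
      = 33646 / 1065.4 = 31.582 °C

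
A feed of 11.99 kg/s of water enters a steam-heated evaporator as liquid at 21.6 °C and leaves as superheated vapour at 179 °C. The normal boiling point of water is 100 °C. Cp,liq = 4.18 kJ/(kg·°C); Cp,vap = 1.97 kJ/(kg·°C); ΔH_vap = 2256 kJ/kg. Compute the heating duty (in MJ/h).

Q = 118000 MJ/h

liquid 21.6→100 °C: 327.71 kJ/kg
vaporisation at 100 °C: 2256 kJ/kg
vapour 100→179 °C: 155.63 kJ/kg
Δh = 327.71 + 2256 + 155.63 = 2739.3 kJ/kg
Q = ṁ·Δh = 11.99 kg/s × 2739.3 kJ/kg = 32845 kJ/s
|Q| = 32845 kW = 118240 MJ/h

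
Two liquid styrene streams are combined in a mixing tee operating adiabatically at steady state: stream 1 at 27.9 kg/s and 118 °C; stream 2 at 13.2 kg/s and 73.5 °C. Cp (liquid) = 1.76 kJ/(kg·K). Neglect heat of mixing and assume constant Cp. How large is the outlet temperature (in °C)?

Adiabatic, steady state ⇒ Σ ṁᵢCp,ᵢ(T_out − Tᵢ) = 0
T_out = Σ ṁᵢCp,ᵢTᵢ / Σ ṁᵢCp,ᵢ
      = 7501.8 / 72.336 = 103.71 °C

T_out = 104 °C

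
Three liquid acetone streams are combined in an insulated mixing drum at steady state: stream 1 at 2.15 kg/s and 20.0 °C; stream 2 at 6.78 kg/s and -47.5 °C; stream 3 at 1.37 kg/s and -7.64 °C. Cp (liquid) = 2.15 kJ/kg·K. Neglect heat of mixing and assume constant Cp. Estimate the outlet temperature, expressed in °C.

No heat crosses the boundary, so H_out = H_in.
T_out = Σ ṁᵢCp,ᵢTᵢ / Σ ṁᵢCp,ᵢ
      = -622.46 / 22.145 = -28.108 °C

T_out = -28.1 °C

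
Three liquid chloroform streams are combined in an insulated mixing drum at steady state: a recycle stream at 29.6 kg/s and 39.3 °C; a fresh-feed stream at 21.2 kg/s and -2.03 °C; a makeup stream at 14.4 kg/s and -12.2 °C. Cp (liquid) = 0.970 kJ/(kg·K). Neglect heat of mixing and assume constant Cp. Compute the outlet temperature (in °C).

Adiabatic, steady state ⇒ Σ ṁᵢCp,ᵢ(T_out − Tᵢ) = 0
T_out = Σ ṁᵢCp,ᵢTᵢ / Σ ṁᵢCp,ᵢ
      = 916.23 / 63.244 = 14.487 °C

T_out = 14.5 °C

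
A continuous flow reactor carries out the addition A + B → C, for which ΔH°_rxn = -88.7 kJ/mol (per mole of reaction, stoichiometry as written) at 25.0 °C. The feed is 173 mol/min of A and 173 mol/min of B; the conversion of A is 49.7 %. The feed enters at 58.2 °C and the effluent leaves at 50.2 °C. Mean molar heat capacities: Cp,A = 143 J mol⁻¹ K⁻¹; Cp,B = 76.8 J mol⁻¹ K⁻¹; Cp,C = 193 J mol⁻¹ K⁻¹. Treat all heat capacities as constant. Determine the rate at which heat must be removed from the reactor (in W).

Extent of reaction ξ = 0.497 × 173 = 85.981 mol/min
Reaction term: ξ·ΔH°_rxn = 85.981 × -88.7 = -7626.5 kJ/min
Sensible, feed 58.2→25 °C: -1262.4 kJ/min
Outlet flows (mol/min): A 87.019, B 87.019, C 85.981
Sensible, products 25→50.2 °C: 900.17 kJ/min
Q = ΔH = -7988.8 kJ/min = -133.15 kW
Heat removed = 133150 W

Q_out = 133000 W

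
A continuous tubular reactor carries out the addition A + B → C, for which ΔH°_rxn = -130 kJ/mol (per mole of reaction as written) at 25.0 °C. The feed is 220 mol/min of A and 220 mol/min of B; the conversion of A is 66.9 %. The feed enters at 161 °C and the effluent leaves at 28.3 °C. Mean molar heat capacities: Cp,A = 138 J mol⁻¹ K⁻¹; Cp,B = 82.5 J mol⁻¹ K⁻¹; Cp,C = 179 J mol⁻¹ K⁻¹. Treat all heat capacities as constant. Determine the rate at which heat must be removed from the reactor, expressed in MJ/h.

Extent of reaction ξ = 0.669 × 220 = 147.18 mol/min
Reaction term: ξ·ΔH°_rxn = 147.18 × -130 = -19133 kJ/min
Sensible, feed 161→25 °C: -6597.4 kJ/min
Outlet flows (mol/min): A 72.82, B 72.82, C 147.18
Sensible, products 25→28.3 °C: 139.93 kJ/min
Q = ΔH = -25591 kJ/min = -426.51 kW
Heat removed = 1535.4 MJ/h

Q_out = 1540 MJ/h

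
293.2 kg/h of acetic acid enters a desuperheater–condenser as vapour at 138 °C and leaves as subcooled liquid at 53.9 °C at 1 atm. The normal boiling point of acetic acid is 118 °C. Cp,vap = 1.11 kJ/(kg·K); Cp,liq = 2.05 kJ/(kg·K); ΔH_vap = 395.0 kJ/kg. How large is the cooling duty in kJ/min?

vapour 138→118 °C: -22.2 kJ/kg
condensation at 118 °C: -395 kJ/kg
liquid 118→53.9 °C: -131.4 kJ/kg
Δh = -22.2 + -395 + -131.4 = -548.61 kJ/kg
Q = ṁ·Δh = 293.2 kg/h × -548.61 kJ/kg = -160850 kJ/h
|Q| = 44.681 kW = 2680.8 kJ/min

Q_c = 2680 kJ/min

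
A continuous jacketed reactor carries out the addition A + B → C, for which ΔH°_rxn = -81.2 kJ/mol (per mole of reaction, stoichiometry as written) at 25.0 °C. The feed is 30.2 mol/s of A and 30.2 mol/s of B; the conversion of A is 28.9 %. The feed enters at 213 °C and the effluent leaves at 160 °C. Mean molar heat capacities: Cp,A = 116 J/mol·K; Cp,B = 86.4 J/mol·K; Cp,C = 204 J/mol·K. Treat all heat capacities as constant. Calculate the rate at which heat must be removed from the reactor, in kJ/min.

Q_out = 61800 kJ/min

Extent of reaction ξ = 0.289 × 30.2 = 8.7278 mol/s
Reaction term: ξ·ΔH°_rxn = 8.7278 × -81.2 = -708.7 kJ/s
Sensible, feed 213→25 °C: -1149.1 kJ/s
Outlet flows (mol/s): A 21.472, B 21.472, C 8.7278
Sensible, products 25→160 °C: 827.07 kJ/s
Q = ΔH = -1030.8 kJ/s = -1030.8 kW
Heat removed = 61846 kJ/min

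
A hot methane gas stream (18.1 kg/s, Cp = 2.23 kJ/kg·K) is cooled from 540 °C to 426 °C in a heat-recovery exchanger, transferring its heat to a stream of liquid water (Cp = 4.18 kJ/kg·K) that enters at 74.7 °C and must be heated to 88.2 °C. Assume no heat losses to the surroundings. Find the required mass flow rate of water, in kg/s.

Heat released by hot stream: Q = 18.1 × 2.23 × (540 − 426) = 4601.4 kJ/s
Energy balance on cold side (adiabatic exchanger): Q = ṁ_c·Cp_c·(T_c,out − T_c,in)
ṁ_c = 4601.4 / [4.18 × (88.2 − 74.7)] = 81.541 kg/s

ṁ_c = 81.5 kg/s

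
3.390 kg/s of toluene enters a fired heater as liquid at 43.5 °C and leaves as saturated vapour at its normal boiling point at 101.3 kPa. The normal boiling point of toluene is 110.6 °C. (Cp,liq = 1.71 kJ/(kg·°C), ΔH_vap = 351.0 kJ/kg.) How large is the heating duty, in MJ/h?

liquid 43.5→110.6 °C: 114.74 kJ/kg
vaporisation at 110.6 °C: 351 kJ/kg
Δh = 114.74 + 351 = 465.74 kJ/kg
Q = ṁ·Δh = 3.390 kg/s × 465.74 kJ/kg = 1578.9 kJ/s
|Q| = 1578.9 kW = 5683.9 MJ/h

Q = 5680 MJ/h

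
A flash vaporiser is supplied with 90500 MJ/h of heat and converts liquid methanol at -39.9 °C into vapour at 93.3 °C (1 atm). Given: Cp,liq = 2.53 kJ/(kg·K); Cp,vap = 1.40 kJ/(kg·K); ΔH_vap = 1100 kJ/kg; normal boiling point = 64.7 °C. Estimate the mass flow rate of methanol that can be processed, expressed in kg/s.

ṁ = 17.9 kg/s

Δh = 2.53×(64.7−-39.9) + 1100 + 1.40×(93.3−64.7) = 1404.7 kJ/kg
Q = 90500 MJ/h = 25139 kJ/s = 25139 kJ/s
ṁ = Q/Δh = 25139 / 1404.7 = 17.897 kg/s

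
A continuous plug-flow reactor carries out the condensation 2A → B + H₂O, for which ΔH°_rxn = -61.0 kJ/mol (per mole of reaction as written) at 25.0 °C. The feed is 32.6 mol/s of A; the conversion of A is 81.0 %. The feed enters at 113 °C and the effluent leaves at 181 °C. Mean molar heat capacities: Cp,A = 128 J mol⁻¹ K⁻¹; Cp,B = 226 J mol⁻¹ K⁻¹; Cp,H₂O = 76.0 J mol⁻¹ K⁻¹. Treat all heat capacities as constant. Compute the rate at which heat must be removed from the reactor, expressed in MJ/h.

Q_out = 1540 MJ/h

Extent of reaction ξ = 0.810 × 32.6 / 2 = 13.203 mol/s
Reaction term: ξ·ΔH°_rxn = 13.203 × -61.0 = -805.38 kJ/s
Sensible, feed 113→25 °C: -367.21 kJ/s
Outlet flows (mol/s): A 6.194, B 13.203, H₂O 13.203
Sensible, products 25→181 °C: 745.7 kJ/s
Q = ΔH = -426.89 kJ/s = -426.89 kW
Heat removed = 1536.8 MJ/h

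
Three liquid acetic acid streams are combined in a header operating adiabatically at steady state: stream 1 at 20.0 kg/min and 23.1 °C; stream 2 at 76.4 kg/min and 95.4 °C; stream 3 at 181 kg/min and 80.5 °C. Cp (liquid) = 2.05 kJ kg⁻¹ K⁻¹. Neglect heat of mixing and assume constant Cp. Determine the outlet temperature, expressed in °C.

T_out = 80.5 °C

Adiabatic, steady state ⇒ Σ ṁᵢCp,ᵢ(T_out − Tᵢ) = 0
T_out = Σ ṁᵢCp,ᵢTᵢ / Σ ṁᵢCp,ᵢ
      = 45758 / 568.67 = 80.465 °C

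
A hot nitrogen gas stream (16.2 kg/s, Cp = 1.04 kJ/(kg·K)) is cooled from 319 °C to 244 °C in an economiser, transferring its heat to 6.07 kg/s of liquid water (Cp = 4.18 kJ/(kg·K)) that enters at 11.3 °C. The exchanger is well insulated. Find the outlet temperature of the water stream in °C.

T_c,out = 61.1 °C

Heat released by hot stream: Q = 16.2 × 1.04 × (319 − 244) = 1263.6 kJ/s
Energy balance on cold side (adiabatic exchanger): Q = ṁ_c·Cp_c·(T_c,out − T_c,in)
T_c,out = 11.3 + 1263.6/(6.07 × 4.18) = 61.102 °C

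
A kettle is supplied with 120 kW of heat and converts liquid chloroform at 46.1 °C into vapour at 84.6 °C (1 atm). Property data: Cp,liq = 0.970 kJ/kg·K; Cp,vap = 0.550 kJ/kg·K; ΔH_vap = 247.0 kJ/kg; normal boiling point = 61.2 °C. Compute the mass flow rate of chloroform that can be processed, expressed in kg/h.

Δh = 0.970×(61.2−46.1) + 247.0 + 0.550×(84.6−61.2) = 274.52 kJ/kg
Q = 120 kW = 120 kJ/s = 432000 kJ/h
ṁ = Q/Δh = 432000 / 274.52 = 1573.7 kg/h

ṁ = 1570 kg/h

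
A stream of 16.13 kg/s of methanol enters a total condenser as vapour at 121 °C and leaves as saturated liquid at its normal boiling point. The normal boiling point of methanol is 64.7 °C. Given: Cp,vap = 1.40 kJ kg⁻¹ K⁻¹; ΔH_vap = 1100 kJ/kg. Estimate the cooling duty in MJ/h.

vapour 121→64.7 °C: -78.82 kJ/kg
condensation at 64.7 °C: -1100 kJ/kg
Δh = -78.82 + -1100 = -1178.8 kJ/kg
Q = ṁ·Δh = 16.13 kg/s × -1178.8 kJ/kg = -19014 kJ/s
|Q| = 19014 kW = 68452 MJ/h

Q_c = 68500 MJ/h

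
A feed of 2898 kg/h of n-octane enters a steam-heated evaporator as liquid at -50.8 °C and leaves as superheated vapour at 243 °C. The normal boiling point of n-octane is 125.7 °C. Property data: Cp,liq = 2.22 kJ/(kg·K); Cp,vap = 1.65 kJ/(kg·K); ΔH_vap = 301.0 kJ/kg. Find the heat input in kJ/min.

Q = 42800 kJ/min

liquid -50.8→125.7 °C: 391.83 kJ/kg
vaporisation at 125.7 °C: 301 kJ/kg
vapour 125.7→243 °C: 193.54 kJ/kg
Δh = 391.83 + 301 + 193.54 = 886.38 kJ/kg
Q = ṁ·Δh = 2898 kg/h × 886.38 kJ/kg = 2.5687e+06 kJ/h
|Q| = 713.53 kW = 42812 kJ/min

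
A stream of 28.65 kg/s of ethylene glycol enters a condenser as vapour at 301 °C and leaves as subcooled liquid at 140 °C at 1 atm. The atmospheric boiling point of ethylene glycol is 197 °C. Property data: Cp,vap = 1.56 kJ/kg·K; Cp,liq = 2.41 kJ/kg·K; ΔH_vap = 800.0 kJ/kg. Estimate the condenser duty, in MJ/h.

Q_c = 113000 MJ/h

vapour 301→197 °C: -162.24 kJ/kg
condensation at 197 °C: -800 kJ/kg
liquid 197→140 °C: -137.37 kJ/kg
Δh = -162.24 + -800 + -137.37 = -1099.6 kJ/kg
Q = ṁ·Δh = 28.65 kg/s × -1099.6 kJ/kg = -31504 kJ/s
|Q| = 31504 kW = 113410 MJ/h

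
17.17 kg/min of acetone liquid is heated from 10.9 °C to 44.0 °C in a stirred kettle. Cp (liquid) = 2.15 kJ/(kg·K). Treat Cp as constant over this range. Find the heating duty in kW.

Q = 20.4 kW

Q = ṁ·Cp·ΔT = 17.17 × 2.15 × (44.0 − 10.9) = 1221.9 kJ/min
Converting: 1221.9 / 60 s = 20.365 kW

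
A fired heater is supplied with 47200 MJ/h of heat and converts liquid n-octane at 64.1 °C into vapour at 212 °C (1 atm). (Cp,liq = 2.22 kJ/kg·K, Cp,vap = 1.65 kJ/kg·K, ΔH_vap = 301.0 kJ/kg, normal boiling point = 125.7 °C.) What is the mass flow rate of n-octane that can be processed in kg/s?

ṁ = 22.6 kg/s

Δh = 2.22×(125.7−64.1) + 301.0 + 1.65×(212−125.7) = 580.15 kJ/kg
Q = 47200 MJ/h = 13111 kJ/s = 13111 kJ/s
ṁ = Q/Δh = 13111 / 580.15 = 22.6 kg/s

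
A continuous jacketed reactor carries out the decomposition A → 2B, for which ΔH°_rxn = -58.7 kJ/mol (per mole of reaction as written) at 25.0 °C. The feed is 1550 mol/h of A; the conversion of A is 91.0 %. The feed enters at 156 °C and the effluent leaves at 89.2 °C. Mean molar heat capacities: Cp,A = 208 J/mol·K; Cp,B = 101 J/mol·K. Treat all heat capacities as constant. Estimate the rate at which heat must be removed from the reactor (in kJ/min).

Extent of reaction ξ = 0.910 × 1550 = 1410.5 mol/h
Reaction term: ξ·ΔH°_rxn = 1410.5 × -58.7 = -82796 kJ/h
Sensible, feed 156→25 °C: -42234 kJ/h
Outlet flows (mol/h): A 139.5, B 2821
Sensible, products 25→89.2 °C: 20155 kJ/h
Q = ΔH = -104880 kJ/h = -29.132 kW
Heat removed = 1747.9 kJ/min

Q_out = 1750 kJ/min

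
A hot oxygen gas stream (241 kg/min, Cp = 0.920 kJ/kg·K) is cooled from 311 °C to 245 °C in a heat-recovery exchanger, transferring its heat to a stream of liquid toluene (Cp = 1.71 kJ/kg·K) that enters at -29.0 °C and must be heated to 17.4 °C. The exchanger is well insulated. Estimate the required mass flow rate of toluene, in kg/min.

ṁ_c = 184 kg/min

Heat released by hot stream: Q = 241 × 0.920 × (311 − 245) = 14634 kJ/min
Energy balance on cold side (adiabatic exchanger): Q = ṁ_c·Cp_c·(T_c,out − T_c,in)
ṁ_c = 14634 / [1.71 × (17.4 − -29.0)] = 184.43 kg/min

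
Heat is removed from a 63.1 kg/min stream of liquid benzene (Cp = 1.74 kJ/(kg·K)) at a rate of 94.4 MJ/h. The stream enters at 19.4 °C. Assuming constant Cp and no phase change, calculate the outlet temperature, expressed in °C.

Q = 94.4 MJ/h = 1573.3 kJ/min
ΔT = Q/(ṁ·Cp) = 1573.3/(63.1×1.74) = 14.33 K
T_out = 19.4 − 14.33 = 5.0701 °C

T_out = 5.07 °C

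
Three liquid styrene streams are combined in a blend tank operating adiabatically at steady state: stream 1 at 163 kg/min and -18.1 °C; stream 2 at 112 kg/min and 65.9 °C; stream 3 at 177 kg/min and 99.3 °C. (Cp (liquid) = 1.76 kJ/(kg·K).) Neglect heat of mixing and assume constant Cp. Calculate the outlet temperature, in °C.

T_out = 48.7 °C

No heat crosses the boundary, so H_out = H_in.
Σ ṁᵢCp,ᵢTᵢ = 163×1.76×-18.1 + 112×1.76×65.9 + 177×1.76×99.3 = 38732
Σ ṁᵢCp,ᵢ = 163×1.76 + 112×1.76 + 177×1.76 = 795.52
T_out = 38732 / 795.52 = 48.687 °C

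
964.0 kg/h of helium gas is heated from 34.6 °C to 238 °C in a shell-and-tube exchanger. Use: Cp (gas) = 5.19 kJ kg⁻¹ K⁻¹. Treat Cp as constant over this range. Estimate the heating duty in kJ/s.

Q = 283 kJ/s

Q = ṁ·Cp·ΔT = 964.0 × 5.19 × (238 − 34.6) = 1.0176e+06 kJ/h
Converting: 1.0176e+06 / 3600 s = 282.68 kW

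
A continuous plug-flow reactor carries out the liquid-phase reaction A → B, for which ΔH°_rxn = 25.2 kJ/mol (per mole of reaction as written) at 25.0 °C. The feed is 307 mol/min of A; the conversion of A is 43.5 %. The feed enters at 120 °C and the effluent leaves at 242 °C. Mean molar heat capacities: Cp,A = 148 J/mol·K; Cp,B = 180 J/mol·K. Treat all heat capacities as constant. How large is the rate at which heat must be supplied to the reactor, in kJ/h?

Q_in = 590000 kJ/h

Extent of reaction ξ = 0.435 × 307 = 133.54 mol/min
Reaction term: ξ·ΔH°_rxn = 133.54 × 25.2 = 3365.3 kJ/min
Sensible, feed 120→25 °C: -4316.4 kJ/min
Outlet flows (mol/min): A 173.46, B 133.54
Sensible, products 25→242 °C: 10787 kJ/min
Q = ΔH = 9835.9 kJ/min = 163.93 kW
Heat supplied = 590150 kJ/h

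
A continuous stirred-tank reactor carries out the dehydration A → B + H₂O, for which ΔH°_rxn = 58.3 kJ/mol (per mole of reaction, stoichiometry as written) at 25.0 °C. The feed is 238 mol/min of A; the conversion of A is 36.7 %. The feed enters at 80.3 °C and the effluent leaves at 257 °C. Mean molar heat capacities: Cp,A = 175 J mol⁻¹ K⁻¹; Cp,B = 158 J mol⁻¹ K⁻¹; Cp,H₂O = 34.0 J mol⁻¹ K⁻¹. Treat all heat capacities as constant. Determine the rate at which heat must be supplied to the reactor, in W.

Q_in = 213000 W

Extent of reaction ξ = 0.367 × 238 = 87.346 mol/min
Reaction term: ξ·ΔH°_rxn = 87.346 × 58.3 = 5092.3 kJ/min
Sensible, feed 80.3→25 °C: -2303.2 kJ/min
Outlet flows (mol/min): A 150.65, B 87.346, H₂O 87.346
Sensible, products 25→257 °C: 10007 kJ/min
Q = ΔH = 12796 kJ/min = 213.27 kW
Heat supplied = 213270 W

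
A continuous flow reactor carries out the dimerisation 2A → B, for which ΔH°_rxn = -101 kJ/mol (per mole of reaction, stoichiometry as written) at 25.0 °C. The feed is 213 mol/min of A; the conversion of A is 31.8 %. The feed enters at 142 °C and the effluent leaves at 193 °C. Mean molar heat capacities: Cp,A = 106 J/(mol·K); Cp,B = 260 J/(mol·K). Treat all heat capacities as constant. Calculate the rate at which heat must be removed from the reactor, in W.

Extent of reaction ξ = 0.318 × 213 / 2 = 33.867 mol/min
Reaction term: ξ·ΔH°_rxn = 33.867 × -101 = -3420.6 kJ/min
Sensible, feed 142→25 °C: -2641.6 kJ/min
Outlet flows (mol/min): A 145.27, B 33.867
Sensible, products 25→193 °C: 4066.2 kJ/min
Q = ΔH = -1996 kJ/min = -33.266 kW
Heat removed = 33266 W

Q_out = 33300 W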